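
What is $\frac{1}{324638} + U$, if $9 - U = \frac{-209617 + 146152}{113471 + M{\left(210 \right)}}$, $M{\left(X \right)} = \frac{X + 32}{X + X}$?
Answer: $\frac{73948966161733}{7735808965778} \approx 9.5593$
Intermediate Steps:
$M{\left(X \right)} = \frac{32 + X}{2 X}$
$U = \frac{227788929}{23829031}$ ($U = 9 - \frac{-209617 + 146152}{113471 + \frac{32 + 210}{2 \cdot 210}} = 9 - - \frac{63465}{113471 + \frac{1}{2} \cdot \frac{1}{210} \cdot 242} = 9 - - \frac{63465}{113471 + \frac{121}{210}} = 9 - - \frac{63465}{\frac{23829031}{210}} = 9 - \left(-63465\right) \frac{210}{23829031} = 9 - - \frac{13327650}{23829031} = 9 + \frac{13327650}{23829031} = \frac{227788929}{23829031} \approx 9.5593$)
$\frac{1}{324638} + U = \frac{1}{324638} + \frac{227788929}{23829031} = \frac{73948966161733}{7735808965778}$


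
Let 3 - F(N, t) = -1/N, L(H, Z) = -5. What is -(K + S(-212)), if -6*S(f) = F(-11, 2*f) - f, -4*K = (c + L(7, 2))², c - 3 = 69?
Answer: 50955/44 ≈ 1158.1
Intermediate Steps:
c = 72 (c = 3 + 69 = 72)
K = -4489/4 (K = -(72 - 5)²/4 = -¼*67² = -¼*4489 = -4489/4 ≈ -1122.3)
F(N, t) = 3 + 1/N (F(N, t) = 3 - (-1)/N = 3 + 1/N)
S(f) = -16/33 + f/6 (S(f) = -((3 + 1/(-11)) - f)/6 = -((3 - 1/11) - f)/6 = -(32/11 - f)/6 = -16/33 + f/6)
-(K + S(-212)) = -(-4489/4 + (-16/33 + (⅙)*(-212))) = -(-4489/4 + (-16/33 - 106/3)) = -(-4489/4 - 394/11) = -1*(-50955/44) = 50955/44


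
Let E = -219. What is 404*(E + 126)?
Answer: -37572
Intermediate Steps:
404*(E + 126) = 404*(-219 + 126) = 404*(-93) = -37572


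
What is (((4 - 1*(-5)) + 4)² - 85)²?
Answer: 7056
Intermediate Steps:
(((4 - 1*(-5)) + 4)² - 85)² = (((4 + 5) + 4)² - 85)² = ((9 + 4)² - 85)² = (13² - 85)² = (169 - 85)² = 84² = 7056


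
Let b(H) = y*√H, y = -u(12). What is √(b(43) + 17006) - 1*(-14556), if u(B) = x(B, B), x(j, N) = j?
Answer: 14556 + √(17006 - 12*√43) ≈ 14686.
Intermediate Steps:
u(B) = B
y = -12 (y = -1*12 = -12)
b(H) = -12*√H
√(b(43) + 17006) - 1*(-14556) = √(-12*√43 + 17006) - 1*(-14556) = √(17006 - 12*√43) + 14556 = 14556 + √(17006 - 12*√43)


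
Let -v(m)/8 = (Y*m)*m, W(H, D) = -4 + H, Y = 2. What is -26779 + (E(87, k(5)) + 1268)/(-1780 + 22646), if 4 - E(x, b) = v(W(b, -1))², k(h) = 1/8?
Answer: -8941232993/333856 ≈ -26782.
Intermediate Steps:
k(h) = ⅛
v(m) = -16*m² (v(m) = -8*2*m*m = -16*m²)
E(x, b) = 4 - 256*(-4 + b)⁴ (E(x, b) = 4 - (-16*(-4 + b)²)² = 4 - 256*(-4 + b)⁴)
-26779 + (E(87, k(5)) + 1268)/(-1780 + 22646) = -26779 + ((4 - 256*(-4 + ⅛)⁴) + 1268)/(-1780 + 22646) = -26779 + ((4 - 256*(-31/8)⁴) + 1268)/20866 = -26779 + ((4 - 256*923521/4096) + 1268)*(1/20866) = -26779 + ((4 - 923521/16) + 1268)*(1/20866) = -26779 + (-923457/16 + 1268)*(1/20866) = -26779 - 903169/16*1/20866 = -26779 - 903169/333856 = -8941232993/333856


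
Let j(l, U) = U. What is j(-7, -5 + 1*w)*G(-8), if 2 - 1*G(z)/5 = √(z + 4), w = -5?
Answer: -100 + 100*I ≈ -100.0 + 100.0*I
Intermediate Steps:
G(z) = 10 - 5*√(4 + z) (G(z) = 10 - 5*√(z + 4) = 10 - 5*√(4 + z))
j(-7, -5 + 1*w)*G(-8) = (-5 + 1*(-5))*(10 - 5*√(4 - 8)) = (-5 - 5)*(10 - 10*I) = -10*(10 - 10*I) = -100 + 100*I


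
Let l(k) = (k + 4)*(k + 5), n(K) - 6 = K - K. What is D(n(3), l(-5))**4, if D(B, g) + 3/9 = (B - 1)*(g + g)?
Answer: 1/81 ≈ 0.012346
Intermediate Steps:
n(K) = 6 (n(K) = 6 + (K - K) = 6 + 0 = 6)
l(k) = (4 + k)*(5 + k)
D(B, g) = -1/3 + 2*g*(-1 + B) (D(B, g) = -1/3 + (B - 1)*(g + g) = -1/3 + (-1 + B)*(2*g) = -1/3 + 2*g*(-1 + B))
D(n(3), l(-5))**4 = (-1/3 - 2*(20 + (-5)**2 + 9*(-5)) + 2*6*(20 + (-5)**2 + 9*(-5)))**4 = (-1/3 - 2*(20 + 25 - 45) + 2*6*(20 + 25 - 45))**4 = (-1/3 - 2*0 + 2*6*0)**4 = (-1/3 + 0 + 0)**4 = (-1/3)**4 = 1/81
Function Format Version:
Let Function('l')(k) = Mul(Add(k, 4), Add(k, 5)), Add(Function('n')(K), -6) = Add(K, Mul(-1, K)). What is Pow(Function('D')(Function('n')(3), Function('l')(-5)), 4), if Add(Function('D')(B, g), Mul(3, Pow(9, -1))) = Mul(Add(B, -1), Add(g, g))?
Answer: Rational(1, 81) ≈ 0.012346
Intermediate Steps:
Function('n')(K) = 6 (Function('n')(K) = Add(6, Add(K, Mul(-1, K))) = Add(6, 0) = 6)
Function('l')(k) = Mul(Add(4, k), Add(5, k))
Function('D')(B, g) = Add(Rational(-1, 3), Mul(2, g, Add(-1, B))) (Function('D')(B, g) = Add(Rational(-1, 3), Mul(Add(B, -1), Add(g, g))) = Add(Rational(-1, 3), Mul(Add(-1, B), Mul(2, g))) = Add(Rational(-1, 3), Mul(2, g, Add(-1, B))))
Pow(Function('D')(Function('n')(3), Function('l')(-5)), 4) = Pow(Add(Rational(-1, 3), Mul(-2, Add(20, Pow(-5, 2), Mul(9, -5))), Mul(2, 6, Add(20, Pow(-5, 2), Mul(9, -5)))), 4) = Pow(Add(Rational(-1, 3), Mul(-2, Add(20, 25, -45)), Mul(2, 6, Add(20, 25, -45))), 4) = Pow(Add(Rational(-1, 3), Mul(-2, 0), Mul(2, 6, 0)), 4) = Pow(Add(Rational(-1, 3), 0, 0), 4) = Pow(Rational(-1, 3), 4) = Rational(1, 81)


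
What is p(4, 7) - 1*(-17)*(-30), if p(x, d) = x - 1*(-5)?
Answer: -501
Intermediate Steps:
p(x, d) = 5 + x (p(x, d) = x + 5 = 5 + x)
p(4, 7) - 1*(-17)*(-30) = (5 + 4) - 1*(-17)*(-30) = 9 + 17*(-30) = 9 - 510 = -501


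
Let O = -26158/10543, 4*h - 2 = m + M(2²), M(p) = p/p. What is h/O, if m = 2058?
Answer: -21729123/104632 ≈ -207.67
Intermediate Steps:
M(p) = 1
h = 2061/4 (h = ½ + (2058 + 1)/4 = ½ + (¼)*2059 = ½ + 2059/4 = 2061/4 ≈ 515.25)
O = -26158/10543 (O = -26158*1/10543 = -26158/10543 ≈ -2.4811)
h/O = 2061/(4*(-26158/10543)) = (2061/4)*(-10543/26158) = -21729123/104632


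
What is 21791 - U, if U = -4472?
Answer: 26263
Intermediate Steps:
21791 - U = 21791 - 1*(-4472) = 21791 + 4472 = 26263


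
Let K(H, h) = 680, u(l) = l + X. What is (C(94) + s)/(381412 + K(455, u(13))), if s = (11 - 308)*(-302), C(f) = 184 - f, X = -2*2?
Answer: 7482/31841 ≈ 0.23498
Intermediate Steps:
X = -4
u(l) = -4 + l (u(l) = l - 4 = -4 + l)
s = 89694 (s = -297*(-302) = 89694)
(C(94) + s)/(381412 + K(455, u(13))) = ((184 - 1*94) + 89694)/(381412 + 680) = ((184 - 94) + 89694)/382092 = (90 + 89694)*(1/382092) = 89784*(1/382092) = 7482/31841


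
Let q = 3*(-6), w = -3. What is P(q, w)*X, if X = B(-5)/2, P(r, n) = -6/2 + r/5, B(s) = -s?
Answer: -33/2 ≈ -16.500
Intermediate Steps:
q = -18
P(r, n) = -3 + r/5 (P(r, n) = -6*1/2 + r*(1/5) = -3 + r/5)
X = 5/2 (X = -1*(-5)/2 = 5*(1/2) = 5/2 ≈ 2.5000)
P(q, w)*X = (-3 + (1/5)*(-18))*(5/2) = (-3 - 18/5)*(5/2) = -33/5*5/2 = -33/2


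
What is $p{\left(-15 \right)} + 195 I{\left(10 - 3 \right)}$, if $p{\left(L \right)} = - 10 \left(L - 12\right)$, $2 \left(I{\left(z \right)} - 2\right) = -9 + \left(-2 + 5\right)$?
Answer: $75$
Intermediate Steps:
$I{\left(z \right)} = -1$ ($I{\left(z \right)} = 2 + \frac{-9 + \left(-2 + 5\right)}{2} = 2 + \frac{-9 + 3}{2} = 2 + \frac{1}{2} \left(-6\right) = 2 - 3 = -1$)
$p{\left(L \right)} = 120 - 10 L$ ($p{\left(L \right)} = - 10 \left(-12 + L\right) = 120 - 10 L$)
$p{\left(-15 \right)} + 195 I{\left(10 - 3 \right)} = \left(120 - -150\right) + 195 \left(-1\right) = \left(120 + 150\right) - 195 = 270 - 195 = 75$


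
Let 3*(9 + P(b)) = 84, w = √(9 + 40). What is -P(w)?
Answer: -19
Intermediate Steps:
w = 7 (w = √49 = 7)
P(b) = 19 (P(b) = -9 + (⅓)*84 = -9 + 28 = 19)
-P(w) = -1*19 = -19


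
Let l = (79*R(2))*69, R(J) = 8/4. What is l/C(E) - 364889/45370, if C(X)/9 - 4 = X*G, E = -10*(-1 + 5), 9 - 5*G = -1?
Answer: -31008659/1293045 ≈ -23.981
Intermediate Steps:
G = 2 (G = 9/5 - 1/5*(-1) = 9/5 + 1/5 = 2)
R(J) = 2 (R(J) = 8*(1/4) = 2)
E = -40 (E = -10*4 = -40)
l = 10902 (l = (79*2)*69 = 158*69 = 10902)
C(X) = 36 + 18*X (C(X) = 36 + 9*(X*2) = 36 + 9*(2*X) = 36 + 18*X)
l/C(E) - 364889/45370 = 10902/(36 + 18*(-40)) - 364889/45370 = 10902/(36 - 720) - 364889*1/45370 = 10902/(-684) - 364889/45370 = 10902*(-1/684) - 364889/45370 = -1817/114 - 364889/45370 = -31008659/1293045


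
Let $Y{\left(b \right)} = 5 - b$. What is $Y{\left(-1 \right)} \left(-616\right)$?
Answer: $-3696$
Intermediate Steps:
$Y{\left(-1 \right)} \left(-616\right) = \left(5 - -1\right) \left(-616\right) = \left(5 + 1\right) \left(-616\right) = 6 \left(-616\right) = -3696$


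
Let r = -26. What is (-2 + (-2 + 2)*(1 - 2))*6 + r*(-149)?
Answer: 3862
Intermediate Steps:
(-2 + (-2 + 2)*(1 - 2))*6 + r*(-149) = (-2 + (-2 + 2)*(1 - 2))*6 - 26*(-149) = (-2 + 0*(-1))*6 + 3874 = (-2 + 0)*6 + 3874 = -2*6 + 3874 = -12 + 3874 = 3862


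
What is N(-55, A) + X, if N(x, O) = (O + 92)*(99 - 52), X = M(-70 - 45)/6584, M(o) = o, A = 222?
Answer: 97166557/6584 ≈ 14758.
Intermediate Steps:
X = -115/6584 (X = (-70 - 45)/6584 = -115*1/6584 = -115/6584 ≈ -0.017467)
N(x, O) = 4324 + 47*O (N(x, O) = (92 + O)*47 = 4324 + 47*O)
N(-55, A) + X = (4324 + 47*222) - 115/6584 = (4324 + 10434) - 115/6584 = 14758 - 115/6584 = 97166557/6584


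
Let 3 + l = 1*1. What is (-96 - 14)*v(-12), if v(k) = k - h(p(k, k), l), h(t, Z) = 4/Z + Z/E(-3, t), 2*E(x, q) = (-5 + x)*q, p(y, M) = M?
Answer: 13145/12 ≈ 1095.4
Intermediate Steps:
l = -2 (l = -3 + 1*1 = -3 + 1 = -2)
E(x, q) = q*(-5 + x)/2 (E(x, q) = ((-5 + x)*q)/2 = (q*(-5 + x))/2 = q*(-5 + x)/2)
h(t, Z) = 4/Z - Z/(4*t) (h(t, Z) = 4/Z + Z/((t*(-5 - 3)/2)) = 4/Z + Z/(((½)*t*(-8))) = 4/Z + Z/((-4*t)) = 4/Z + Z*(-1/(4*t)) = 4/Z - Z/(4*t))
v(k) = 2 + k - 1/(2*k) (v(k) = k - (4/(-2) - ¼*(-2)/k) = k - (4*(-½) + 1/(2*k)) = k - (-2 + 1/(2*k)) = k + (2 - 1/(2*k)) = 2 + k - 1/(2*k))
(-96 - 14)*v(-12) = (-96 - 14)*(2 - 12 - ½/(-12)) = -110*(2 - 12 - ½*(-1/12)) = -110*(2 - 12 + 1/24) = -110*(-239/24) = 13145/12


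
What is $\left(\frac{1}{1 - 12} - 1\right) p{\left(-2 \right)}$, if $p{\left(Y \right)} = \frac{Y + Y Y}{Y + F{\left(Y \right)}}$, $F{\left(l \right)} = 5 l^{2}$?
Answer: $- \frac{4}{33} \approx -0.12121$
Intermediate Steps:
$p{\left(Y \right)} = \frac{Y + Y^{2}}{Y + 5 Y^{2}}$ ($p{\left(Y \right)} = \frac{Y + Y Y}{Y + 5 Y^{2}} = \frac{Y + Y^{2}}{Y + 5 Y^{2}}$)
$\left(\frac{1}{1 - 12} - 1\right) p{\left(-2 \right)} = \left(\frac{1}{1 - 12} - 1\right) \frac{1 - 2}{1 + 5 \left(-2\right)} = \left(\frac{1}{-11} - 1\right) \frac{1}{1 - 10} \left(-1\right) = \left(- \frac{1}{11} - 1\right) \frac{1}{-9} \left(-1\right) = - \frac{12 \left(\left(- \frac{1}{9}\right) \left(-1\right)\right)}{11} = \left(- \frac{12}{11}\right) \frac{1}{9} = - \frac{4}{33}$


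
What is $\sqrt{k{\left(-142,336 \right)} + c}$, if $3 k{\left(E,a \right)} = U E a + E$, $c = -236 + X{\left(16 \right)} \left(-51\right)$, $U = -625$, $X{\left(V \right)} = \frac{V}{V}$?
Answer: $\frac{\sqrt{89456991}}{3} \approx 3152.7$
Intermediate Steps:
$X{\left(V \right)} = 1$
$c = -287$ ($c = -236 + 1 \left(-51\right) = -236 - 51 = -287$)
$k{\left(E,a \right)} = \frac{E}{3} - \frac{625 E a}{3}$ ($k{\left(E,a \right)} = \frac{- 625 E a + E}{3} = \frac{E - 625 E a}{3} = \frac{E}{3} - \frac{625 E a}{3}$)
$\sqrt{k{\left(-142,336 \right)} + c} = \sqrt{\frac{1}{3} \left(-142\right) \left(1 - 210000\right) - 287} = \sqrt{\frac{1}{3} \left(-142\right) \left(-209999\right) - 287} = \sqrt{\frac{29819858}{3} - 287} = \sqrt{\frac{29818997}{3}} = \frac{\sqrt{89456991}}{3}$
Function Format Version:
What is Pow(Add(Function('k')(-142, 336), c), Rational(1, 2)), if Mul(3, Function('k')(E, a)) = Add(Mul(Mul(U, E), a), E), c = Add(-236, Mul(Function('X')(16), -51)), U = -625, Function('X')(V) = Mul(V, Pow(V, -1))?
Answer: Mul(Rational(1, 3), Pow(89456991, Rational(1, 2))) ≈ 3152.7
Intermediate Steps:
Function('X')(V) = 1
c = -287 (c = Add(-236, Mul(1, -51)) = Add(-236, -51) = -287)
Function('k')(E, a) = Add(Mul(Rational(1, 3), E), Mul(Rational(-625, 3), E, a)) (Function('k')(E, a) = Mul(Rational(1, 3), Add(Mul(Mul(-625, E), a), E)) = Mul(Rational(1, 3), Add(Mul(-625, E, a), E)) = Mul(Rational(1, 3), Add(E, Mul(-625, E, a))) = Add(Mul(Rational(1, 3), E), Mul(Rational(-625, 3), E, a)))
Pow(Add(Function('k')(-142, 336), c), Rational(1, 2)) = Pow(Add(Mul(Rational(1, 3), -142, Add(1, Mul(-625, 336))), -287), Rational(1, 2)) = Pow(Add(Mul(Rational(1, 3), -142, Add(1, -210000)), -287), Rational(1, 2)) = Pow(Add(Mul(Rational(1, 3), -142, -209999), -287), Rational(1, 2)) = Pow(Add(Rational(29819858, 3), -287), Rational(1, 2)) = Pow(Rational(29818997, 3), Rational(1, 2)) = Mul(Rational(1, 3), Pow(89456991, Rational(1, 2)))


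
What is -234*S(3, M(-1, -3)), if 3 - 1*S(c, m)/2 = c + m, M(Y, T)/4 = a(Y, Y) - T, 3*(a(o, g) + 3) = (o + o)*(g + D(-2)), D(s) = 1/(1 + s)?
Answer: 2496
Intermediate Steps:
a(o, g) = -3 + 2*o*(-1 + g)/3 (a(o, g) = -3 + ((o + o)*(g + 1/(1 - 2)))/3 = -3 + ((2*o)*(g + 1/(-1)))/3 = -3 + ((2*o)*(g - 1))/3 = -3 + ((2*o)*(-1 + g))/3 = -3 + (2*o*(-1 + g))/3 = -3 + 2*o*(-1 + g)/3)
M(Y, T) = -12 - 4*T - 8*Y/3 + 8*Y²/3 (M(Y, T) = 4*((-3 - 2*Y/3 + 2*Y*Y/3) - T) = 4*((-3 - 2*Y/3 + 2*Y²/3) - T) = 4*(-3 - T - 2*Y/3 + 2*Y²/3) = -12 - 4*T - 8*Y/3 + 8*Y²/3)
S(c, m) = 6 - 2*c - 2*m (S(c, m) = 6 - 2*(c + m) = 6 + (-2*c - 2*m) = 6 - 2*c - 2*m)
-234*S(3, M(-1, -3)) = -234*(6 - 2*3 - 2*(-12 - 4*(-3) - 8/3*(-1) + (8/3)*(-1)²)) = -234*(6 - 6 - 2*(-12 + 12 + 8/3 + (8/3)*1)) = -234*(6 - 6 - 2*(-12 + 12 + 8/3 + 8/3)) = -234*(6 - 6 - 2*16/3) = -234*(6 - 6 - 32/3) = -234*(-32/3) = 2496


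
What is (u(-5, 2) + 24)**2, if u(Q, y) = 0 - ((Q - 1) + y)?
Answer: 784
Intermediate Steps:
u(Q, y) = 1 - Q - y (u(Q, y) = 0 - ((-1 + Q) + y) = 0 - (-1 + Q + y) = 0 + (1 - Q - y) = 1 - Q - y)
(u(-5, 2) + 24)**2 = ((1 - 1*(-5) - 1*2) + 24)**2 = ((1 + 5 - 2) + 24)**2 = (4 + 24)**2 = 28**2 = 784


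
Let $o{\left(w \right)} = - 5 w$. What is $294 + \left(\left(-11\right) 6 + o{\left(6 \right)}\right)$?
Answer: $198$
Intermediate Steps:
$294 + \left(\left(-11\right) 6 + o{\left(6 \right)}\right) = 294 - 96 = 198$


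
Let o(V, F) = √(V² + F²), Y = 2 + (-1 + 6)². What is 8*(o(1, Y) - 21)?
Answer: -168 + 8*√730 ≈ 48.148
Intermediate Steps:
Y = 27 (Y = 2 + 5² = 2 + 25 = 27)
o(V, F) = √(F² + V²)
8*(o(1, Y) - 21) = 8*(√(27² + 1²) - 21) = 8*(√(729 + 1) - 21) = 8*(√730 - 21) = 8*(-21 + √730) = -168 + 8*√730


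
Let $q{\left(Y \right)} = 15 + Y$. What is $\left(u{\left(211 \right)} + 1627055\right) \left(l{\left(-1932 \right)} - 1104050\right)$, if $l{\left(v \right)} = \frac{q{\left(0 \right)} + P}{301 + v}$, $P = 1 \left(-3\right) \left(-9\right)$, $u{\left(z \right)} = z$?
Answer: $- \frac{418603855124496}{233} \approx -1.7966 \cdot 10^{12}$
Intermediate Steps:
$P = 27$ ($P = \left(-3\right) \left(-9\right) = 27$)
$l{\left(v \right)} = \frac{42}{301 + v}$ ($l{\left(v \right)} = \frac{\left(15 + 0\right) + 27}{301 + v} = \frac{15 + 27}{301 + v} = \frac{42}{301 + v}$)
$\left(u{\left(211 \right)} + 1627055\right) \left(l{\left(-1932 \right)} - 1104050\right) = \left(211 + 1627055\right) \left(\frac{42}{301 - 1932} - 1104050\right) = 1627266 \left(\frac{42}{-1631} - 1104050\right) = 1627266 \left(42 \left(- \frac{1}{1631}\right) - 1104050\right) = 1627266 \left(- \frac{6}{233} - 1104050\right) = 1627266 \left(- \frac{257243656}{233}\right) = - \frac{418603855124496}{233}$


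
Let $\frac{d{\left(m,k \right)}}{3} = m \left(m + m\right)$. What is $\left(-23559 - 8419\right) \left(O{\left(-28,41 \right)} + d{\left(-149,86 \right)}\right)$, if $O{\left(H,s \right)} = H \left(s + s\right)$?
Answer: $-4186239980$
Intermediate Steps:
$O{\left(H,s \right)} = 2 H s$ ($O{\left(H,s \right)} = H 2 s = 2 H s$)
$d{\left(m,k \right)} = 6 m^{2}$ ($d{\left(m,k \right)} = 3 m \left(m + m\right) = 3 m 2 m = 3 \cdot 2 m^{2} = 6 m^{2}$)
$\left(-23559 - 8419\right) \left(O{\left(-28,41 \right)} + d{\left(-149,86 \right)}\right) = \left(-23559 - 8419\right) \left(2 \left(-28\right) 41 + 6 \left(-149\right)^{2}\right) = - 31978 \left(-2296 + 6 \cdot 22201\right) = - 31978 \left(-2296 + 133206\right) = \left(-31978\right) 130910 = -4186239980$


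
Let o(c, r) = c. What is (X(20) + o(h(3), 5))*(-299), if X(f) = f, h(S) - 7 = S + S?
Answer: -9867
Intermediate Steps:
h(S) = 7 + 2*S (h(S) = 7 + (S + S) = 7 + 2*S)
(X(20) + o(h(3), 5))*(-299) = (20 + (7 + 2*3))*(-299) = (20 + (7 + 6))*(-299) = (20 + 13)*(-299) = 33*(-299) = -9867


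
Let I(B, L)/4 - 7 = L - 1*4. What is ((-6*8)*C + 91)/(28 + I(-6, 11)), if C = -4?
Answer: 283/84 ≈ 3.3690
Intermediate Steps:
I(B, L) = 12 + 4*L (I(B, L) = 28 + 4*(L - 1*4) = 28 + 4*(L - 4) = 28 + 4*(-4 + L) = 28 + (-16 + 4*L) = 12 + 4*L)
((-6*8)*C + 91)/(28 + I(-6, 11)) = (-6*8*(-4) + 91)/(28 + (12 + 4*11)) = (-48*(-4) + 91)/(28 + (12 + 44)) = (192 + 91)/(28 + 56) = 283/84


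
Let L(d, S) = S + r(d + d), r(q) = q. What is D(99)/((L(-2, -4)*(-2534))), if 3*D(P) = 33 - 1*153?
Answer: -5/2534 ≈ -0.0019732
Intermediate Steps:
D(P) = -40 (D(P) = (33 - 1*153)/3 = (33 - 153)/3 = (⅓)*(-120) = -40)
L(d, S) = S + 2*d (L(d, S) = S + (d + d) = S + 2*d)
D(99)/((L(-2, -4)*(-2534))) = -40*(-1/(2534*(-4 + 2*(-2)))) = -40*(-1/(2534*(-4 - 4))) = -40/((-8*(-2534))) = -40/20272 = -40*1/20272 = -5/2534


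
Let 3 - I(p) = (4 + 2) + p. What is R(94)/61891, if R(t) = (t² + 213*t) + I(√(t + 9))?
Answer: 28855/61891 - √103/61891 ≈ 0.46606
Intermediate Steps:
I(p) = -3 - p (I(p) = 3 - ((4 + 2) + p) = 3 - (6 + p) = 3 + (-6 - p) = -3 - p)
R(t) = -3 + t² - √(9 + t) + 213*t (R(t) = (t² + 213*t) + (-3 - √(t + 9)) = (t² + 213*t) + (-3 - √(9 + t)) = -3 + t² - √(9 + t) + 213*t)
R(94)/61891 = (-3 + 94² - √(9 + 94) + 213*94)/61891 = (-3 + 8836 - √103 + 20022)*(1/61891) = (28855 - √103)*(1/61891) = 28855/61891 - √103/61891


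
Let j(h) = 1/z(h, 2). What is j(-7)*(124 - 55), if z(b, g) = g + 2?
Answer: 69/4 ≈ 17.250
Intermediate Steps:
z(b, g) = 2 + g
j(h) = ¼ (j(h) = 1/(2 + 2) = 1/4 = ¼)
j(-7)*(124 - 55) = (124 - 55)/4 = (¼)*69 = 69/4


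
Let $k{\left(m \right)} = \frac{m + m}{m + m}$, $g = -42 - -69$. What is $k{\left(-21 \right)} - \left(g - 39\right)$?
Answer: $13$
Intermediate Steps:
$g = 27$ ($g = -42 + 69 = 27$)
$k{\left(m \right)} = 1$ ($k{\left(m \right)} = \frac{2 m}{2 m} = 2 m \frac{1}{2 m} = 1$)
$k{\left(-21 \right)} - \left(g - 39\right) = 1 - \left(27 - 39\right) = 1 - -12 = 1 + 12 = 13$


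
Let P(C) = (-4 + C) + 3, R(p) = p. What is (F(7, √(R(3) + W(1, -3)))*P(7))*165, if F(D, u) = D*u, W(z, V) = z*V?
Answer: 0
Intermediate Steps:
P(C) = -1 + C
W(z, V) = V*z
(F(7, √(R(3) + W(1, -3)))*P(7))*165 = ((7*√(3 - 3*1))*(-1 + 7))*165 = ((7*√(3 - 3))*6)*165 = ((7*√0)*6)*165 = ((7*0)*6)*165 = (0*6)*165 = 0*165 = 0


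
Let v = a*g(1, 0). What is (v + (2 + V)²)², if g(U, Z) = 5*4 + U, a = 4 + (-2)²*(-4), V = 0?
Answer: 61504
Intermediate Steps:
a = -12 (a = 4 + 4*(-4) = 4 - 16 = -12)
g(U, Z) = 20 + U
v = -252 (v = -12*(20 + 1) = -12*21 = -252)
(v + (2 + V)²)² = (-252 + (2 + 0)²)² = (-252 + 2²)² = (-252 + 4)² = (-248)² = 61504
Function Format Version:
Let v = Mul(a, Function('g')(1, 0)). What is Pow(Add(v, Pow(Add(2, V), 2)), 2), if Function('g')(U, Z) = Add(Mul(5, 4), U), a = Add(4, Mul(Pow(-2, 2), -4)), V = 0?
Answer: 61504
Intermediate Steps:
a = -12 (a = Add(4, Mul(4, -4)) = Add(4, -16) = -12)
Function('g')(U, Z) = Add(20, U)
v = -252 (v = Mul(-12, Add(20, 1)) = Mul(-12, 21) = -252)
Pow(Add(v, Pow(Add(2, V), 2)), 2) = Pow(Add(-252, Pow(Add(2, 0), 2)), 2) = Pow(Add(-252, Pow(2, 2)), 2) = Pow(Add(-252, 4), 2) = Pow(-248, 2) = 61504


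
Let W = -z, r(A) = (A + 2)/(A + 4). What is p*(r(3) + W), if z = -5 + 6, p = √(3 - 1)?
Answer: -2*√2/7 ≈ -0.40406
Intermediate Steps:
p = √2 ≈ 1.4142
z = 1
r(A) = (2 + A)/(4 + A)
W = -1 (W = -1*1 = -1)
p*(r(3) + W) = √2*((2 + 3)/(4 + 3) - 1) = √2*(5/7 - 1) = √2*(-2/7) = -2*√2/7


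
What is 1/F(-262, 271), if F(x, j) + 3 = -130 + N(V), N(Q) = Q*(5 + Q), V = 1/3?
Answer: -9/1181 ≈ -0.0076207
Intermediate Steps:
V = ⅓ (V = 1*(⅓) = ⅓ ≈ 0.33333)
F(x, j) = -1181/9 (F(x, j) = -3 + (-130 + (5 + ⅓)/3) = -3 + (-130 + (⅓)*(16/3)) = -3 + (-130 + 16/9) = -3 - 1154/9 = -1181/9)
1/F(-262, 271) = 1/(-1181/9) = -9/1181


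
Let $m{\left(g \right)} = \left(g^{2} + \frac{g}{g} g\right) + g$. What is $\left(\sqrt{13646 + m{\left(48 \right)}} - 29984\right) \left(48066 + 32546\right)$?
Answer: $-2417070208 + 80612 \sqrt{16046} \approx -2.4069 \cdot 10^{9}$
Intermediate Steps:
$m{\left(g \right)} = g^{2} + 2 g$ ($m{\left(g \right)} = \left(g^{2} + 1 g\right) + g = \left(g^{2} + g\right) + g = \left(g + g^{2}\right) + g = g^{2} + 2 g$)
$\left(\sqrt{13646 + m{\left(48 \right)}} - 29984\right) \left(48066 + 32546\right) = \left(\sqrt{13646 + 48 \left(2 + 48\right)} - 29984\right) \left(48066 + 32546\right) = \left(\sqrt{13646 + 48 \cdot 50} - 29984\right) 80612 = \left(\sqrt{13646 + 2400} - 29984\right) 80612 = \left(\sqrt{16046} - 29984\right) 80612 = \left(-29984 + \sqrt{16046}\right) 80612 = -2417070208 + 80612 \sqrt{16046}$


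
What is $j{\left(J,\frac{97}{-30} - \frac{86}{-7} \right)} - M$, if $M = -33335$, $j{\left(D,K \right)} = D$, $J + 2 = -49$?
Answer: $33284$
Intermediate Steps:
$J = -51$ ($J = -2 - 49 = -51$)
$j{\left(J,\frac{97}{-30} - \frac{86}{-7} \right)} - M = -51 - -33335 = -51 + 33335 = 33284$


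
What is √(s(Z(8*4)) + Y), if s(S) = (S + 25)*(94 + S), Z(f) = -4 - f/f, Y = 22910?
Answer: √24690 ≈ 157.13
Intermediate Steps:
Z(f) = -5 (Z(f) = -4 - 1*1 = -4 - 1 = -5)
s(S) = (25 + S)*(94 + S)
√(s(Z(8*4)) + Y) = √((2350 + (-5)² + 119*(-5)) + 22910) = √((2350 + 25 - 595) + 22910) = √(1780 + 22910) = √24690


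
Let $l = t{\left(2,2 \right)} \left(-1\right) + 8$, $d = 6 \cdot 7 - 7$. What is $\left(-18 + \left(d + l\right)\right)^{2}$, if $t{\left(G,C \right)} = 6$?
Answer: $361$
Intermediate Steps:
$d = 35$ ($d = 42 - 7 = 35$)
$l = 2$ ($l = 6 \left(-1\right) + 8 = -6 + 8 = 2$)
$\left(-18 + \left(d + l\right)\right)^{2} = \left(-18 + \left(35 + 2\right)\right)^{2} = \left(-18 + 37\right)^{2} = 19^{2} = 361$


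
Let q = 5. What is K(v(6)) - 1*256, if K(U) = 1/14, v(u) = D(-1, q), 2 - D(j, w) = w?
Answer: -3583/14 ≈ -255.93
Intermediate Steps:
D(j, w) = 2 - w
v(u) = -3 (v(u) = 2 - 1*5 = 2 - 5 = -3)
K(U) = 1/14
K(v(6)) - 1*256 = 1/14 - 1*256 = 1/14 - 256 = -3583/14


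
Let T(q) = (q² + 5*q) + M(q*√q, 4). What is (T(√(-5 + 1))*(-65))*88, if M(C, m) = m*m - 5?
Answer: -40040 - 57200*I ≈ -40040.0 - 57200.0*I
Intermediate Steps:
M(C, m) = -5 + m² (M(C, m) = m² - 5 = -5 + m²)
T(q) = 11 + q² + 5*q (T(q) = (q² + 5*q) + (-5 + 4²) = (q² + 5*q) + (-5 + 16) = (q² + 5*q) + 11 = 11 + q² + 5*q)
(T(√(-5 + 1))*(-65))*88 = ((11 + (√(-5 + 1))² + 5*√(-5 + 1))*(-65))*88 = ((11 + (√(-4))² + 5*√(-4))*(-65))*88 = ((11 + (2*I)² + 5*(2*I))*(-65))*88 = ((11 - 4 + 10*I)*(-65))*88 = ((7 + 10*I)*(-65))*88 = (-455 - 650*I)*88 = -40040 - 57200*I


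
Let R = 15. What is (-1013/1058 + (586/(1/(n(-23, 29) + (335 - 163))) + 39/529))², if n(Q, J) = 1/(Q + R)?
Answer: 45419710292190025/4477456 ≈ 1.0144e+10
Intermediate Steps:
n(Q, J) = 1/(15 + Q) (n(Q, J) = 1/(Q + 15) = 1/(15 + Q))
(-1013/1058 + (586/(1/(n(-23, 29) + (335 - 163))) + 39/529))² = (-1013/1058 + (586/(1/(1/(15 - 23) + (335 - 163))) + 39/529))² = (-1013*1/1058 + (586/(1/(1/(-8) + 172)) + 39*(1/529)))² = (-1013/1058 + (586/(1/(-⅛ + 172)) + 39/529))² = (-1013/1058 + (586/(1/(1375/8)) + 39/529))² = (-1013/1058 + (586/(8/1375) + 39/529))² = (-1013/1058 + (586*(1375/8) + 39/529))² = (-1013/1058 + (402875/4 + 39/529))² = (-1013/1058 + 213121031/2116)² = (213119005/2116)² = 45419710292190025/4477456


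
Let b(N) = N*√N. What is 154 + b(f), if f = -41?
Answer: 154 - 41*I*√41 ≈ 154.0 - 262.53*I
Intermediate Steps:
b(N) = N^(3/2)
154 + b(f) = 154 + (-41)^(3/2) = 154 - 41*I*√41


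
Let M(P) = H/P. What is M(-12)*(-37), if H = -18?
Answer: -111/2 ≈ -55.500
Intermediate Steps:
M(P) = -18/P
M(-12)*(-37) = -18/(-12)*(-37) = -18*(-1/12)*(-37) = (3/2)*(-37) = -111/2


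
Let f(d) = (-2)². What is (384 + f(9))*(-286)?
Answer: -110968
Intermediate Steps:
f(d) = 4
(384 + f(9))*(-286) = (384 + 4)*(-286) = 388*(-286) = -110968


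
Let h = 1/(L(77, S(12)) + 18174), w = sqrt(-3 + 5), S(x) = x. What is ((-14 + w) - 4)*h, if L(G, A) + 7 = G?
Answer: -9/9122 + sqrt(2)/18244 ≈ -0.00090911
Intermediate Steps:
L(G, A) = -7 + G
w = sqrt(2) ≈ 1.4142
h = 1/18244 (h = 1/((-7 + 77) + 18174) = 1/(70 + 18174) = 1/18244 ≈ 5.4813e-5)
((-14 + w) - 4)*h = ((-14 + sqrt(2)) - 4)*(1/18244) = (-18 + sqrt(2))*(1/18244) = -9/9122 + sqrt(2)/18244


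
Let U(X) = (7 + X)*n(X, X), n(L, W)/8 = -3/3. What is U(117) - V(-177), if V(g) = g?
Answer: -815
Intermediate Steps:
n(L, W) = -8 (n(L, W) = 8*(-3/3) = 8*(-3*⅓) = 8*(-1) = -8)
U(X) = -56 - 8*X (U(X) = (7 + X)*(-8) = -56 - 8*X)
U(117) - V(-177) = (-56 - 8*117) - 1*(-177) = (-56 - 936) + 177 = -992 + 177 = -815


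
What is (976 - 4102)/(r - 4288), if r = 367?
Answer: 1042/1307 ≈ 0.79725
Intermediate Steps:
(976 - 4102)/(r - 4288) = (976 - 4102)/(367 - 4288) = -3126/(-3921) = -3126*(-1/3921) = 1042/1307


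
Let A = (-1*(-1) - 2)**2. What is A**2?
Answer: 1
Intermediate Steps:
A = 1 (A = (1 - 2)**2 = (-1)**2 = 1)
A**2 = 1**2 = 1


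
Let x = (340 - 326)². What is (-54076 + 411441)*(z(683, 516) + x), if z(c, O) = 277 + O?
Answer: 353433985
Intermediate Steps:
x = 196 (x = 14² = 196)
(-54076 + 411441)*(z(683, 516) + x) = (-54076 + 411441)*((277 + 516) + 196) = 357365*(793 + 196) = 357365*989 = 353433985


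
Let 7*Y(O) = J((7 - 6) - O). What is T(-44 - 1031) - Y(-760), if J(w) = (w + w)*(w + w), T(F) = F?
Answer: -2324009/7 ≈ -3.3200e+5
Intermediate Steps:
J(w) = 4*w² (J(w) = (2*w)*(2*w) = 4*w²)
Y(O) = 4*(1 - O)²/7 (Y(O) = (4*((7 - 6) - O)²)/7 = (4*(1 - O)²)/7 = 4*(1 - O)²/7)
T(-44 - 1031) - Y(-760) = (-44 - 1031) - 4*(-1 - 760)²/7 = -1075 - 4*(-761)²/7 = -1075 - 4*579121/7 = -1075 - 1*2316484/7 = -1075 - 2316484/7 = -2324009/7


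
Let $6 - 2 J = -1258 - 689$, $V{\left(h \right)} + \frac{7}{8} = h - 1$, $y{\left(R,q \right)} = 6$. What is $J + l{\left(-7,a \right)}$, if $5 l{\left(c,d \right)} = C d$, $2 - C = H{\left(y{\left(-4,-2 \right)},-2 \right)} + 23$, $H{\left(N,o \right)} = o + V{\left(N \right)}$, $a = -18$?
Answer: $\frac{4239}{4} \approx 1059.8$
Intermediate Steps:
$V{\left(h \right)} = - \frac{15}{8} + h$ ($V{\left(h \right)} = - \frac{7}{8} + \left(h - 1\right) = - \frac{7}{8} + \left(-1 + h\right) = - \frac{15}{8} + h$)
$H{\left(N,o \right)} = - \frac{15}{8} + N + o$ ($H{\left(N,o \right)} = o + \left(- \frac{15}{8} + N\right) = - \frac{15}{8} + N + o$)
$C = - \frac{185}{8}$ ($C = 2 - \left(\left(- \frac{15}{8} + 6 - 2\right) + 23\right) = 2 - \left(\frac{17}{8} + 23\right) = 2 - \frac{201}{8} = - \frac{185}{8} \approx -23.125$)
$l{\left(c,d \right)} = - \frac{37 d}{8}$ ($l{\left(c,d \right)} = \frac{\left(- \frac{185}{8}\right) d}{5} = - \frac{37 d}{8}$)
$J = \frac{1953}{2}$ ($J = 3 - \frac{-1258 - 689}{2} = 3 - - \frac{1947}{2} = 3 + \frac{1947}{2} = \frac{1953}{2} \approx 976.5$)
$J + l{\left(-7,a \right)} = \frac{1953}{2} - - \frac{333}{4} = \frac{1953}{2} + \frac{333}{4} = \frac{4239}{4}$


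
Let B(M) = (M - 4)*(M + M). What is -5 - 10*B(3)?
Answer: 55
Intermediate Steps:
B(M) = 2*M*(-4 + M) (B(M) = (-4 + M)*(2*M) = 2*M*(-4 + M))
-5 - 10*B(3) = -5 - 20*3*(-4 + 3) = -5 - 20*3*(-1) = -5 - 10*(-6) = -5 + 60 = 55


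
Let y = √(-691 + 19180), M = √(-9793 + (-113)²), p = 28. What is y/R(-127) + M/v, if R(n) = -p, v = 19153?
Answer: -√18489/28 + 4*√186/19153 ≈ -4.8534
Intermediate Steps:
R(n) = -28 (R(n) = -1*28 = -28)
M = 4*√186 (M = √(-9793 + 12769) = √2976 = 4*√186 ≈ 54.553)
y = √18489 ≈ 135.97
y/R(-127) + M/v = √18489/(-28) + (4*√186)/19153 = √18489*(-1/28) + (4*√186)*(1/19153) = -√18489/28 + 4*√186/19153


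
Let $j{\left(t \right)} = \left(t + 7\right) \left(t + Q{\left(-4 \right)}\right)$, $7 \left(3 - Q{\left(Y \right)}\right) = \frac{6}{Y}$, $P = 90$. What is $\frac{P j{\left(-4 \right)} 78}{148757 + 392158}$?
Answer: $- \frac{7722}{252427} \approx -0.030591$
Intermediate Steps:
$Q{\left(Y \right)} = 3 - \frac{6}{7 Y}$ ($Q{\left(Y \right)} = 3 - \frac{6 \frac{1}{Y}}{7} = 3 - \frac{6}{7 Y}$)
$j{\left(t \right)} = \left(7 + t\right) \left(\frac{45}{14} + t\right)$ ($j{\left(t \right)} = \left(t + 7\right) \left(t + \left(3 - \frac{6}{7 \left(-4\right)}\right)\right) = \left(7 + t\right) \left(t + \left(3 - - \frac{3}{14}\right)\right) = \left(7 + t\right) \left(t + \left(3 + \frac{3}{14}\right)\right) = \left(7 + t\right) \left(t + \frac{45}{14}\right) = \left(7 + t\right) \left(\frac{45}{14} + t\right)$)
$\frac{P j{\left(-4 \right)} 78}{148757 + 392158} = \frac{90 \left(\frac{45}{2} + \left(-4\right)^{2} + \frac{143}{14} \left(-4\right)\right) 78}{148757 + 392158} = \frac{90 \left(\frac{45}{2} + 16 - \frac{286}{7}\right) 78}{540915} = 90 \left(- \frac{33}{14}\right) 78 \cdot \frac{1}{540915} = \left(- \frac{1485}{7}\right) 78 \cdot \frac{1}{540915} = \left(- \frac{115830}{7}\right) \frac{1}{540915} = - \frac{7722}{252427}$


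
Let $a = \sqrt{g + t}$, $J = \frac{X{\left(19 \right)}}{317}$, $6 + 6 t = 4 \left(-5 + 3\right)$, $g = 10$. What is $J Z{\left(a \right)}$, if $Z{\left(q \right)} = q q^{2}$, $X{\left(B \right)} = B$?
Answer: $\frac{437 \sqrt{69}}{2853} \approx 1.2723$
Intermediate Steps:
$t = - \frac{7}{3}$ ($t = -1 + \frac{4 \left(-5 + 3\right)}{6} = -1 + \frac{4 \left(-2\right)}{6} = -1 + \frac{1}{6} \left(-8\right) = -1 - \frac{4}{3} = - \frac{7}{3} \approx -2.3333$)
$J = \frac{19}{317} \approx 0.059937$
$a = \frac{\sqrt{69}}{3}$ ($a = \sqrt{10 - \frac{7}{3}} = \sqrt{\frac{23}{3}} = \frac{\sqrt{69}}{3} \approx 2.7689$)
$Z{\left(q \right)} = q^{3}$
$J Z{\left(a \right)} = \frac{19 \left(\frac{\sqrt{69}}{3}\right)^{3}}{317} = \frac{19 \frac{23 \sqrt{69}}{9}}{317} = \frac{437 \sqrt{69}}{2853}$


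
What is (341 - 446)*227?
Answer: -23835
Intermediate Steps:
(341 - 446)*227 = -105*227 = -23835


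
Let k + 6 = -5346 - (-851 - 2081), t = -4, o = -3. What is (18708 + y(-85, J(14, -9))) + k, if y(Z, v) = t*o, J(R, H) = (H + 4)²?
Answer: 16300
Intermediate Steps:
J(R, H) = (4 + H)²
y(Z, v) = 12 (y(Z, v) = -4*(-3) = 12)
k = -2420 (k = -6 + (-5346 - (-851 - 2081)) = -6 + (-5346 - 1*(-2932)) = -6 + (-5346 + 2932) = -6 - 2414 = -2420)
(18708 + y(-85, J(14, -9))) + k = (18708 + 12) - 2420 = 18720 - 2420 = 16300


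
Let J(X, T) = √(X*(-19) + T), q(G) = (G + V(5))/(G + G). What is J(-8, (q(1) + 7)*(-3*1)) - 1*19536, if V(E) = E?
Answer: -19536 + √122 ≈ -19525.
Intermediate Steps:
q(G) = (5 + G)/(2*G) (q(G) = (G + 5)/(G + G) = (5 + G)/((2*G)) = (5 + G)*(1/(2*G)) = (5 + G)/(2*G))
J(X, T) = √(T - 19*X) (J(X, T) = √(-19*X + T) = √(T - 19*X))
J(-8, (q(1) + 7)*(-3*1)) - 1*19536 = √(((½)*(5 + 1)/1 + 7)*(-3*1) - 19*(-8)) - 1*19536 = √(((½)*1*6 + 7)*(-3) + 152) - 19536 = √((3 + 7)*(-3) + 152) - 19536 = √(10*(-3) + 152) - 19536 = √(-30 + 152) - 19536 = √122 - 19536 = -19536 + √122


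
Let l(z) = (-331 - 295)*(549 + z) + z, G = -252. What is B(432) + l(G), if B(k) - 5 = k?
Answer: -185737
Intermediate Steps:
B(k) = 5 + k
l(z) = -343674 - 625*z (l(z) = -626*(549 + z) + z = (-343674 - 626*z) + z = -343674 - 625*z)
B(432) + l(G) = (5 + 432) + (-343674 - 625*(-252)) = 437 + (-343674 + 157500) = 437 - 186174 = -185737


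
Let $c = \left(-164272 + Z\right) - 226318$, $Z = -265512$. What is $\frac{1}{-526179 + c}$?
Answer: $- \frac{1}{1182281} \approx -8.4582 \cdot 10^{-7}$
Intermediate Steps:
$c = -656102$ ($c = \left(-164272 - 265512\right) - 226318 = -429784 - 226318 = -656102$)
$\frac{1}{-526179 + c} = \frac{1}{-526179 - 656102} = \frac{1}{-1182281} = - \frac{1}{1182281}$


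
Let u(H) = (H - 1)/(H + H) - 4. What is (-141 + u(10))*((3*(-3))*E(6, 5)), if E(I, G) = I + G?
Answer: 286209/20 ≈ 14310.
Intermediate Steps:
E(I, G) = G + I
u(H) = -4 + (-1 + H)/(2*H) (u(H) = (-1 + H)/((2*H)) - 4 = (-1 + H)*(1/(2*H)) - 4 = (-1 + H)/(2*H) - 4 = -4 + (-1 + H)/(2*H))
(-141 + u(10))*((3*(-3))*E(6, 5)) = (-141 + (½)*(-1 - 7*10)/10)*((3*(-3))*(5 + 6)) = (-141 + (½)*(⅒)*(-1 - 70))*(-9*11) = (-141 + (½)*(⅒)*(-71))*(-99) = (-141 - 71/20)*(-99) = -2891/20*(-99) = 286209/20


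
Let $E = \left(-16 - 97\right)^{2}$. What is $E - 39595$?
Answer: $-26826$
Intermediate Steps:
$E = 12769$ ($E = \left(-113\right)^{2} = 12769$)
$E - 39595 = 12769 - 39595 = -26826$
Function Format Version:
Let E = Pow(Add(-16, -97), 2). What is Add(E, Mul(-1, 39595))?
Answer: -26826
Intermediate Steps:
E = 12769 (E = Pow(-113, 2) = 12769)
Add(E, Mul(-1, 39595)) = Add(12769, Mul(-1, 39595)) = Add(12769, -39595) = -26826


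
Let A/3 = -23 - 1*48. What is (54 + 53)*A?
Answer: -22791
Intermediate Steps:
A = -213 (A = 3*(-23 - 1*48) = 3*(-23 - 48) = 3*(-71) = -213)
(54 + 53)*A = (54 + 53)*(-213) = 107*(-213) = -22791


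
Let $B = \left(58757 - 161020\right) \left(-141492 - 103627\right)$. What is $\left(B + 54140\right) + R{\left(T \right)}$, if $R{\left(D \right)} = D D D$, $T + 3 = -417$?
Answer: $24992570437$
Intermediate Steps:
$T = -420$ ($T = -3 - 417 = -420$)
$R{\left(D \right)} = D^{3}$ ($R{\left(D \right)} = D^{2} D = D^{3}$)
$B = 25066604297$ ($B = \left(-102263\right) \left(-245119\right) = 25066604297$)
$\left(B + 54140\right) + R{\left(T \right)} = \left(25066604297 + 54140\right) + \left(-420\right)^{3} = 25066658437 - 74088000 = 24992570437$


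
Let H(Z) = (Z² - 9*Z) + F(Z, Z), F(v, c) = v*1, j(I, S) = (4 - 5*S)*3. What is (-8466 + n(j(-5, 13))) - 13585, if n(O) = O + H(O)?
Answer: 12719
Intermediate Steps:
j(I, S) = 12 - 15*S
F(v, c) = v
H(Z) = Z² - 8*Z (H(Z) = (Z² - 9*Z) + Z = Z² - 8*Z)
n(O) = O + O*(-8 + O)
(-8466 + n(j(-5, 13))) - 13585 = (-8466 + (12 - 15*13)*(-7 + (12 - 15*13))) - 13585 = (-8466 + (12 - 195)*(-7 + (12 - 195))) - 13585 = (-8466 - 183*(-7 - 183)) - 13585 = (-8466 - 183*(-190)) - 13585 = (-8466 + 34770) - 13585 = 26304 - 13585 = 12719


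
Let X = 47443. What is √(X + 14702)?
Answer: 3*√6905 ≈ 249.29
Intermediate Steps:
√(X + 14702) = √(47443 + 14702) = √62145 = 3*√6905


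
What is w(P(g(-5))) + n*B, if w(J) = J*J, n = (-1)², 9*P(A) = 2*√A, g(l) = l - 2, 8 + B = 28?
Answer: 1592/81 ≈ 19.654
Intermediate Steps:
B = 20 (B = -8 + 28 = 20)
g(l) = -2 + l
P(A) = 2*√A/9 (P(A) = (2*√A)/9 = 2*√A/9)
n = 1
w(J) = J²
w(P(g(-5))) + n*B = (2*√(-2 - 5)/9)² + 1*20 = (2*√(-7)/9)² + 20 = (2*(I*√7)/9)² + 20 = (2*I*√7/9)² + 20 = -28/81 + 20 = 1592/81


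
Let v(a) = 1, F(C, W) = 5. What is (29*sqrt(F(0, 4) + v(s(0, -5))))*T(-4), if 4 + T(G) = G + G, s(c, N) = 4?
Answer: -348*sqrt(6) ≈ -852.42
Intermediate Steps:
T(G) = -4 + 2*G (T(G) = -4 + (G + G) = -4 + 2*G)
(29*sqrt(F(0, 4) + v(s(0, -5))))*T(-4) = (29*sqrt(5 + 1))*(-4 + 2*(-4)) = (29*sqrt(6))*(-4 - 8) = (29*sqrt(6))*(-12) = -348*sqrt(6)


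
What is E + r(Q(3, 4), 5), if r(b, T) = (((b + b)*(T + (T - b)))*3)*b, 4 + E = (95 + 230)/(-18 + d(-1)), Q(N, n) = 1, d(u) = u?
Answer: 625/19 ≈ 32.895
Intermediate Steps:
E = -401/19 (E = -4 + (95 + 230)/(-18 - 1) = -4 + 325/(-19) = -4 + 325*(-1/19) = -4 - 325/19 = -401/19 ≈ -21.105)
r(b, T) = 6*b**2*(-b + 2*T) (r(b, T) = (((2*b)*(-b + 2*T))*3)*b = ((2*b*(-b + 2*T))*3)*b = (6*b*(-b + 2*T))*b = 6*b**2*(-b + 2*T))
E + r(Q(3, 4), 5) = -401/19 + 6*1**2*(-1*1 + 2*5) = -401/19 + 6*1*(-1 + 10) = -401/19 + 6*1*9 = -401/19 + 54 = 625/19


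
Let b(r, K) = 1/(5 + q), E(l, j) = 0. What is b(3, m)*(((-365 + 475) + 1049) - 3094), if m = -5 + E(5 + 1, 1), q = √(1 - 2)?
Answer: -9675/26 + 1935*I/26 ≈ -372.12 + 74.423*I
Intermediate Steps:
q = I (q = √(-1) = I ≈ 1.0*I)
m = -5 (m = -5 + 0 = -5)
b(r, K) = (5 - I)/26 (b(r, K) = 1/(5 + I) = (5 - I)/26)
b(3, m)*(((-365 + 475) + 1049) - 3094) = (5/26 - I/26)*(((-365 + 475) + 1049) - 3094) = (5/26 - I/26)*((110 + 1049) - 3094) = (5/26 - I/26)*(1159 - 3094) = (5/26 - I/26)*(-1935) = -9675/26 + 1935*I/26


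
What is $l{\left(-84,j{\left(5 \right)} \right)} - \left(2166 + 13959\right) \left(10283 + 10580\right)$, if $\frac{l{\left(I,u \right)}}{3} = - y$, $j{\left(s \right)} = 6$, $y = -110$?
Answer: $-336415545$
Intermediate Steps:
$l{\left(I,u \right)} = 330$ ($l{\left(I,u \right)} = 3 \left(\left(-1\right) \left(-110\right)\right) = 3 \cdot 110 = 330$)
$l{\left(-84,j{\left(5 \right)} \right)} - \left(2166 + 13959\right) \left(10283 + 10580\right) = 330 - \left(2166 + 13959\right) \left(10283 + 10580\right) = 330 - 16125 \cdot 20863 = 330 - 336415875 = -336415545$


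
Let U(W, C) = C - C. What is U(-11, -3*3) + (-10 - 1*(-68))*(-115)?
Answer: -6670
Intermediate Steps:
U(W, C) = 0
U(-11, -3*3) + (-10 - 1*(-68))*(-115) = 0 + (-10 - 1*(-68))*(-115) = 0 + (-10 + 68)*(-115) = 0 + 58*(-115) = 0 - 6670 = -6670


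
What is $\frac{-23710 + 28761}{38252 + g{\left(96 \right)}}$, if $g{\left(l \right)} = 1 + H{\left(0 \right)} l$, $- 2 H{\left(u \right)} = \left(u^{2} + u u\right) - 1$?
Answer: $\frac{5051}{38301} \approx 0.13188$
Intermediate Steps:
$H{\left(u \right)} = \frac{1}{2} - u^{2}$ ($H{\left(u \right)} = - \frac{\left(u^{2} + u u\right) - 1}{2} = - \frac{\left(u^{2} + u^{2}\right) - 1}{2} = - \frac{2 u^{2} - 1}{2} = - \frac{-1 + 2 u^{2}}{2} = \frac{1}{2} - u^{2}$)
$g{\left(l \right)} = 1 + \frac{l}{2}$ ($g{\left(l \right)} = 1 + \left(\frac{1}{2} - 0^{2}\right) l = 1 + \left(\frac{1}{2} - 0\right) l = 1 + \left(\frac{1}{2} + 0\right) l = 1 + \frac{l}{2}$)
$\frac{-23710 + 28761}{38252 + g{\left(96 \right)}} = \frac{-23710 + 28761}{38252 + \left(1 + \frac{1}{2} \cdot 96\right)} = \frac{5051}{38252 + \left(1 + 48\right)} = \frac{5051}{38252 + 49} = \frac{5051}{38301}$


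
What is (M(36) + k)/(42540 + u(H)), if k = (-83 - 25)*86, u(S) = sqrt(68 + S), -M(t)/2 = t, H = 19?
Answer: -132724800/603217171 + 3120*sqrt(87)/603217171 ≈ -0.21998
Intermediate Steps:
M(t) = -2*t
k = -9288 (k = -108*86 = -9288)
(M(36) + k)/(42540 + u(H)) = (-2*36 - 9288)/(42540 + sqrt(68 + 19)) = (-72 - 9288)/(42540 + sqrt(87)) = -9360/(42540 + sqrt(87))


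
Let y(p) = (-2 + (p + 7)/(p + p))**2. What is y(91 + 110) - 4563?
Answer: -184260959/40401 ≈ -4560.8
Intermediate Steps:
y(p) = (-2 + (7 + p)/(2*p))**2 (y(p) = (-2 + (7 + p)/((2*p)))**2 = (-2 + (7 + p)*(1/(2*p)))**2 = (-2 + (7 + p)/(2*p))**2)
y(91 + 110) - 4563 = (-7 + 3*(91 + 110))**2/(4*(91 + 110)**2) - 4563 = (1/4)*(-7 + 3*201)**2/201**2 - 4563 = (1/4)*(1/40401)*(-7 + 603)**2 - 4563 = (1/4)*(1/40401)*596**2 - 4563 = (1/4)*(1/40401)*355216 - 4563 = 88804/40401 - 4563 = -184260959/40401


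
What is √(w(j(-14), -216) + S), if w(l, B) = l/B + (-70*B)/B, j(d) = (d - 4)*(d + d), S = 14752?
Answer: √132117/3 ≈ 121.16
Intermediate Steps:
j(d) = 2*d*(-4 + d) (j(d) = (-4 + d)*(2*d) = 2*d*(-4 + d))
w(l, B) = -70 + l/B (w(l, B) = l/B - 70 = -70 + l/B)
√(w(j(-14), -216) + S) = √((-70 + (2*(-14)*(-4 - 14))/(-216)) + 14752) = √((-70 + (2*(-14)*(-18))*(-1/216)) + 14752) = √((-70 + 504*(-1/216)) + 14752) = √((-70 - 7/3) + 14752) = √(-217/3 + 14752) = √(44039/3) = √132117/3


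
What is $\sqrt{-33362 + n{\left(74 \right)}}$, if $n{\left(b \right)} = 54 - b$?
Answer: $i \sqrt{33382} \approx 182.71 i$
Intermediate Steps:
$\sqrt{-33362 + n{\left(74 \right)}} = \sqrt{-33362 + \left(54 - 74\right)} = \sqrt{-33362 - 20} = \sqrt{-33382} = i \sqrt{33382}$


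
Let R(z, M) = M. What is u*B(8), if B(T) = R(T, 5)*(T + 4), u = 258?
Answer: 15480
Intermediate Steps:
B(T) = 20 + 5*T (B(T) = 5*(T + 4) = 5*(4 + T) = 20 + 5*T)
u*B(8) = 258*(20 + 5*8) = 258*(20 + 40) = 258*60 = 15480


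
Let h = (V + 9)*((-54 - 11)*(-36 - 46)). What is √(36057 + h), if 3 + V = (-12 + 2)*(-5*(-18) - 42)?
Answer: 3*I*√276707 ≈ 1578.1*I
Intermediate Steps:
V = -483 (V = -3 + (-12 + 2)*(-5*(-18) - 42) = -3 - 10*(90 - 42) = -3 - 10*48 = -3 - 480 = -483)
h = -2526420 (h = (-483 + 9)*((-54 - 11)*(-36 - 46)) = -(-30810)*(-82) = -474*5330 = -2526420)
√(36057 + h) = √(36057 - 2526420) = √(-2490363) = 3*I*√276707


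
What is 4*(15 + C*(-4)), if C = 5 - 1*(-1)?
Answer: -36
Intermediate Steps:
C = 6 (C = 5 + 1 = 6)
4*(15 + C*(-4)) = 4*(15 + 6*(-4)) = 4*(15 - 24) = 4*(-9) = -36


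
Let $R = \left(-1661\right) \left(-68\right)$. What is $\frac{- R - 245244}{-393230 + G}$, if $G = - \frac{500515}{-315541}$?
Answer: $\frac{113024261872}{124079686915} \approx 0.9109$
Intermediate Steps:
$G = \frac{500515}{315541}$ ($G = \left(-500515\right) \left(- \frac{1}{315541}\right) = \frac{500515}{315541} \approx 1.5862$)
$R = 112948$
$\frac{- R - 245244}{-393230 + G} = \frac{\left(-1\right) 112948 - 245244}{-393230 + \frac{500515}{315541}} = \frac{-112948 - 245244}{- \frac{124079686915}{315541}} = \left(-358192\right) \left(- \frac{315541}{124079686915}\right) = \frac{113024261872}{124079686915}$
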